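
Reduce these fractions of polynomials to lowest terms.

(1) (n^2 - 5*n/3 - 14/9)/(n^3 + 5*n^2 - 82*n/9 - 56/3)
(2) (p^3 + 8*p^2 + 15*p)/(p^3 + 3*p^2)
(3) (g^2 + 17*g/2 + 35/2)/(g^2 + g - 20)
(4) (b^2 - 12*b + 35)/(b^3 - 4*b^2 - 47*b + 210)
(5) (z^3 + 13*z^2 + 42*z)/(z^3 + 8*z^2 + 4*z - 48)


(1) = (3*n + 2)/(3*n^2 + 22*n + 24)
(2) = (p + 5)/p
(3) = (2*g + 7)/(2*g - 8)
(4) = (b - 7)/(b^2 + b - 42)
(5) = (z^2 + 7*z)/(z^2 + 2*z - 8)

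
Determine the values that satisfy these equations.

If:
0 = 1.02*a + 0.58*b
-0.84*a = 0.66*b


Then:
a = 0.00
b = 0.00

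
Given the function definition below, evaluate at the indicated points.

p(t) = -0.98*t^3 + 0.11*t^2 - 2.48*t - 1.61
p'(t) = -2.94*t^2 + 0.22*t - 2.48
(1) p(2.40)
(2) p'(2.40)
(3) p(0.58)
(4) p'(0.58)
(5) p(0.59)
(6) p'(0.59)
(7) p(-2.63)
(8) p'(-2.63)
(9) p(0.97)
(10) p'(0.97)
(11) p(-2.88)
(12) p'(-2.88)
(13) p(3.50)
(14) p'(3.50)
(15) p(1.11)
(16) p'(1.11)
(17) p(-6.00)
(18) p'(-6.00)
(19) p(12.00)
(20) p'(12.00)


(1) = -20.48
(2) = -18.89
(3) = -3.20
(4) = -3.34
(5) = -3.24
(6) = -3.37
(7) = 23.50
(8) = -23.39
(9) = -4.81
(10) = -5.03
(11) = 29.85
(12) = -27.50
(13) = -50.96
(14) = -37.73
(15) = -5.57
(16) = -5.86
(17) = 228.91
(18) = -109.64
(19) = -1708.97
(20) = -423.20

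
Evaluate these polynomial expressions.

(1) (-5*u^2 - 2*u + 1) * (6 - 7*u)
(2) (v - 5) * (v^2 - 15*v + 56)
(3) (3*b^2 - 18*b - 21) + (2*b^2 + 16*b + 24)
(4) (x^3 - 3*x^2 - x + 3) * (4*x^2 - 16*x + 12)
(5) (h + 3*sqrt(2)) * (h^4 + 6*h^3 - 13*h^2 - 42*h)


(1) = 35*u^3 - 16*u^2 - 19*u + 6
(2) = v^3 - 20*v^2 + 131*v - 280
(3) = 5*b^2 - 2*b + 3
(4) = 4*x^5 - 28*x^4 + 56*x^3 - 8*x^2 - 60*x + 36
(5) = h^5 + 3*sqrt(2)*h^4 + 6*h^4 - 13*h^3 + 18*sqrt(2)*h^3 - 39*sqrt(2)*h^2 - 42*h^2 - 126*sqrt(2)*h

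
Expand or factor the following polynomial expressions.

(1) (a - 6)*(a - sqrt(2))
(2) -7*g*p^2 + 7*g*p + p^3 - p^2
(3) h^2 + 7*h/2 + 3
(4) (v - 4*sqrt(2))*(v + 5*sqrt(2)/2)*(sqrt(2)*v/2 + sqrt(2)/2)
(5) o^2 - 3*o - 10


(1) = a^2 - 6*a - sqrt(2)*a + 6*sqrt(2)
(2) = p*(-7*g + p)*(p - 1)
(3) = (h + 3/2)*(h + 2)
(4) = sqrt(2)*v^3/2 - 3*v^2/2 + sqrt(2)*v^2/2 - 10*sqrt(2)*v - 3*v/2 - 10*sqrt(2)
(5) = (o - 5)*(o + 2)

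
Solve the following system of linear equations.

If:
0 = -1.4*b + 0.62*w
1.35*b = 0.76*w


Then:
b = 0.00
w = 0.00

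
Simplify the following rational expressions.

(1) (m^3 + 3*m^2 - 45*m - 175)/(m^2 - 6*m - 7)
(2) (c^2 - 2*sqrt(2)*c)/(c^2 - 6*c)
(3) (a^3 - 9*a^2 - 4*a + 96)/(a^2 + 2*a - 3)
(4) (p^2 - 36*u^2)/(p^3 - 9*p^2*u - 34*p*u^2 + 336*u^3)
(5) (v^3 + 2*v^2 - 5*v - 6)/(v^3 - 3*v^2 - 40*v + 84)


(1) = (m^2 + 10*m + 25)/(m + 1)
(2) = (c - 2*sqrt(2))/(c - 6)
(3) = (a^2 - 12*a + 32)/(a - 1)
(4) = (p - 6*u)/(p^2 - 15*p*u + 56*u^2)
(5) = (v^2 + 4*v + 3)/(v^2 - v - 42)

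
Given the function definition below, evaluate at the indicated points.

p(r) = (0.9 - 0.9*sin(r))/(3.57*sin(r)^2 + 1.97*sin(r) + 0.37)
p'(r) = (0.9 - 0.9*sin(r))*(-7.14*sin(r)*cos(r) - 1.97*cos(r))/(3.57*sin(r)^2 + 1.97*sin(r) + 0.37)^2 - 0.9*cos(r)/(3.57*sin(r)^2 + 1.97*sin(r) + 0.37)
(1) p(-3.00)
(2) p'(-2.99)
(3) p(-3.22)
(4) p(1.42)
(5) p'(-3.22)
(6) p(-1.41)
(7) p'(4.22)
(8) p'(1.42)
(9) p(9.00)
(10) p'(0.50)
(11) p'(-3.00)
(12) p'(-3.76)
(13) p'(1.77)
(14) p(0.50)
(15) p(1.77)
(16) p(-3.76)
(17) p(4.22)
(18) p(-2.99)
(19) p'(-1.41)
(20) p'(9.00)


(1) = 6.30
(2) = 44.33
(3) = 1.52
(4) = 0.00
(5) = 8.65
(6) = 0.94
(7) = -1.45
(8) = -0.02
(9) = 0.30
(10) = -0.86
(11) = 42.25
(12) = 0.53
(13) = 0.03
(14) = 0.22
(15) = 0.00
(16) = 0.14
(17) = 1.20
(18) = 6.73
(19) = 0.33
(20) = 1.20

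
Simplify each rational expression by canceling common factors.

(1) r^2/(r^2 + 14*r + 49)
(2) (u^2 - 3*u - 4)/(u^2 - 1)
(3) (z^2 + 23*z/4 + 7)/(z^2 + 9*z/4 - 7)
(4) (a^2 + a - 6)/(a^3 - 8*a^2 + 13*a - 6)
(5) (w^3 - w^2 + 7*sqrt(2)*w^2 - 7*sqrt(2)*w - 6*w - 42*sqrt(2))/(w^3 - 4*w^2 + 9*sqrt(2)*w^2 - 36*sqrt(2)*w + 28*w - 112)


(1) = r^2/(r^2 + 14*r + 49)
(2) = (u - 4)/(u - 1)
(3) = (4*z + 7)/(4*z - 7)
(4) = (a^2 + a - 6)/(a^3 - 8*a^2 + 13*a - 6)
(5) = (w^2 - w - 6)/(w^2 + w*(-4 + 2*sqrt(2)) - 8*sqrt(2))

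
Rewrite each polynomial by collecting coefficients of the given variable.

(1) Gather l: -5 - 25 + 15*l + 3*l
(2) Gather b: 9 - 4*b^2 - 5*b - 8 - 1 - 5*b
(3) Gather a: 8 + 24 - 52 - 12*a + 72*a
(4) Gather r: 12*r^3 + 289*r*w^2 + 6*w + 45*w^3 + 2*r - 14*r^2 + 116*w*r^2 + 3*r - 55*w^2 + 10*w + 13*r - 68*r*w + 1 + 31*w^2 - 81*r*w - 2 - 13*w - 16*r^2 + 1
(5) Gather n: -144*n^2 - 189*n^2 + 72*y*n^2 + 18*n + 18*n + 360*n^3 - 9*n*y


(1) = 18*l - 30
(2) = -4*b^2 - 10*b
(3) = 60*a - 20
(4) = 12*r^3 + r^2*(116*w - 30) + r*(289*w^2 - 149*w + 18) + 45*w^3 - 24*w^2 + 3*w
(5) = 360*n^3 + n^2*(72*y - 333) + n*(36 - 9*y)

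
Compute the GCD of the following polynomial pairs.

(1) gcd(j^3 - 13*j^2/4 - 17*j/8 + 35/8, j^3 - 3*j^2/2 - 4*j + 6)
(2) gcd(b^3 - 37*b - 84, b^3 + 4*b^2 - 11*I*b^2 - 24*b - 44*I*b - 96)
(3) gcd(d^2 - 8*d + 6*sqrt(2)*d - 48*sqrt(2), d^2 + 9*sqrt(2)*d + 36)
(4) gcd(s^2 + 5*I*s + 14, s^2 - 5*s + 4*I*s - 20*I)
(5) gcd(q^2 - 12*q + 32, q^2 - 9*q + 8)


(1) = 1
(2) = gcd((b - 7)*(b + 3)*(b + 4), (b + 4)*(b - 8*I)*(b - 3*I)) = b + 4
(3) = d + 6*sqrt(2)
(4) = 1
(5) = q - 8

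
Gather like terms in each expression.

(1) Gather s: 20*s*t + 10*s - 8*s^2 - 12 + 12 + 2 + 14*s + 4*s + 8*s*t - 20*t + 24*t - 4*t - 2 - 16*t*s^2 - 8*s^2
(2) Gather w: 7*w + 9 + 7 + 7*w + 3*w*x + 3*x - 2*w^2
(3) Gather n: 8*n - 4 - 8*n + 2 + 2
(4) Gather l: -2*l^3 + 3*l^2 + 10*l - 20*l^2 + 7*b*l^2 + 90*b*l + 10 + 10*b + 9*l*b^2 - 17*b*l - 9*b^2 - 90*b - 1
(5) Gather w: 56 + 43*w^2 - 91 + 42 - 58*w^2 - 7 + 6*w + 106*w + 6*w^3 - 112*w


(1) = s^2*(-16*t - 16) + s*(28*t + 28)
(2) = -2*w^2 + w*(3*x + 14) + 3*x + 16
(3) = 0
(4) = -9*b^2 - 80*b - 2*l^3 + l^2*(7*b - 17) + l*(9*b^2 + 73*b + 10) + 9
(5) = 6*w^3 - 15*w^2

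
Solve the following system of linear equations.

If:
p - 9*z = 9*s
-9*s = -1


Then:
p = 9*z + 1
s = 1/9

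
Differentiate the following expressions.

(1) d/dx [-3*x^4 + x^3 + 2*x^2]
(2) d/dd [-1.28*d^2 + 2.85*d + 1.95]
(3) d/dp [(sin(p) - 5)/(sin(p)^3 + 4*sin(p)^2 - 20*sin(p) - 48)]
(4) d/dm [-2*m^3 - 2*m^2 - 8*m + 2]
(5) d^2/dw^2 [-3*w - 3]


(1) = x*(-12*x^2 + 3*x + 4)
(2) = 2.85 - 2.56*d
(3) = (-2*sin(p)^3 + 11*sin(p)^2 + 40*sin(p) - 148)*cos(p)/(sin(p)^3 + 4*sin(p)^2 - 20*sin(p) - 48)^2
(4) = -6*m^2 - 4*m - 8
(5) = 0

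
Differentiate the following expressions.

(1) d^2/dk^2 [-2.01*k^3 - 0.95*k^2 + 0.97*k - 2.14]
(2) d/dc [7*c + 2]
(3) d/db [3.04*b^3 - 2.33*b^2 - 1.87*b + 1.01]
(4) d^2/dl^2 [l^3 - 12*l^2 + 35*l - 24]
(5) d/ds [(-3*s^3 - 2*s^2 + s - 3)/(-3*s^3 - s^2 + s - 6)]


(1) = -12.06*k - 1.9
(2) = 7
(3) = 9.12*b^2 - 4.66*b - 1.87
(4) = 6*l - 24
(5) = (-3*s^4 + 26*s^2 + 18*s - 3)/(9*s^6 + 6*s^5 - 5*s^4 + 34*s^3 + 13*s^2 - 12*s + 36)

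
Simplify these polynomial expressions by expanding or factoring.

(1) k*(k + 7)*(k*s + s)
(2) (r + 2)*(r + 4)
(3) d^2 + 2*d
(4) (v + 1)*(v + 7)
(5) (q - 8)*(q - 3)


(1) = k^3*s + 8*k^2*s + 7*k*s
(2) = r^2 + 6*r + 8
(3) = d*(d + 2)
(4) = v^2 + 8*v + 7
(5) = q^2 - 11*q + 24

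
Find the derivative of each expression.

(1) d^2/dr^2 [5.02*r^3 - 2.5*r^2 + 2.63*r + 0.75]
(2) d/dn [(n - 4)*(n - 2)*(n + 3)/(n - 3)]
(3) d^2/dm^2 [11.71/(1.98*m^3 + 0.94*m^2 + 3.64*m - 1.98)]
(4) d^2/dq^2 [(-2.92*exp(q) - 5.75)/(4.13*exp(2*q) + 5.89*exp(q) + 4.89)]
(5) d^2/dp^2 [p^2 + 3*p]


(1) = 30.12*r - 5.0
(2) = 2*(n^3 - 6*n^2 + 9*n + 3)/(n^2 - 6*n + 9)
(3) = (-(139.1148*m + 22.0148)*(1.98*m^3 + 0.94*m^2 + 3.64*m - 1.98) + 11.71*(5.94*m^2 + 1.88*m + 3.64)*(11.88*m^2 + 3.76*m + 7.28))/(1.98*m^3 + 0.94*m^2 + 3.64*m - 1.98)^3
(4) = (-49.806148*exp(4*q) - 321.277656*exp(3*q) - 65.789661*exp(2*q) + 349.123657*exp(q) + 95.788743)*exp(q)/(70.444997*exp(6*q) + 301.395423*exp(5*q) + 680.059842*exp(4*q) + 918.052507*exp(3*q) + 805.204026*exp(2*q) + 422.526807*exp(q) + 116.930169)
(5) = 2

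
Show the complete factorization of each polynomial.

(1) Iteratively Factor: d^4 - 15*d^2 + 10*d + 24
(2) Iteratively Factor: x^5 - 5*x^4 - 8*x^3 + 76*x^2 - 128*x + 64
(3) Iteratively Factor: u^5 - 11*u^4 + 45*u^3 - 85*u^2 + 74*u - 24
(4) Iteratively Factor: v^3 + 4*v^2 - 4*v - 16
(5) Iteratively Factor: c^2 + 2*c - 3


(1) = (d + 1)*(d^3 - d^2 - 14*d + 24) = (d - 3)*(d + 1)*(d^2 + 2*d - 8) = (d - 3)*(d + 1)*(d + 4)*(d - 2)
(2) = (x - 1)*(x^4 - 4*x^3 - 12*x^2 + 64*x - 64) = (x - 2)*(x - 1)*(x^3 - 2*x^2 - 16*x + 32) = (x - 4)*(x - 2)*(x - 1)*(x^2 + 2*x - 8) = (x - 4)*(x - 2)*(x - 1)*(x + 4)*(x - 2)
(3) = (u - 3)*(u^4 - 8*u^3 + 21*u^2 - 22*u + 8) = (u - 3)*(u - 2)*(u^3 - 6*u^2 + 9*u - 4) = (u - 4)*(u - 3)*(u - 2)*(u^2 - 2*u + 1) = (u - 4)*(u - 3)*(u - 2)*(u - 1)*(u - 1)
(4) = (v + 2)*(v^2 + 2*v - 8) = (v + 2)*(v + 4)*(v - 2)
(5) = (c + 3)*(c - 1)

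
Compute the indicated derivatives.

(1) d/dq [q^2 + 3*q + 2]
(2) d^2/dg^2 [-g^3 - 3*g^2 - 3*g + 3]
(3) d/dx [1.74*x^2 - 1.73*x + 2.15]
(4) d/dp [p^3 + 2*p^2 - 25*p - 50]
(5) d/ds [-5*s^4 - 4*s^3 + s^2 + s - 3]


(1) = 2*q + 3
(2) = -6*g - 6
(3) = 3.48*x - 1.73
(4) = 3*p^2 + 4*p - 25
(5) = -20*s^3 - 12*s^2 + 2*s + 1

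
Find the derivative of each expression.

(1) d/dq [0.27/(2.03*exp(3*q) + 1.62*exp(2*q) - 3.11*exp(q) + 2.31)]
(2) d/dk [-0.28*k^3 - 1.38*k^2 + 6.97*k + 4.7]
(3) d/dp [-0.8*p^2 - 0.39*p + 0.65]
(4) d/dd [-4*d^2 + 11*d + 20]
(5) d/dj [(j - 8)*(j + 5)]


(1) = (-1.6443*exp(2*q) - 0.8748*exp(q) + 0.8397)*exp(q)/(2.03*exp(3*q) + 1.62*exp(2*q) - 3.11*exp(q) + 2.31)^2
(2) = -0.84*k^2 - 2.76*k + 6.97
(3) = -1.6*p - 0.39
(4) = 11 - 8*d
(5) = 2*j - 3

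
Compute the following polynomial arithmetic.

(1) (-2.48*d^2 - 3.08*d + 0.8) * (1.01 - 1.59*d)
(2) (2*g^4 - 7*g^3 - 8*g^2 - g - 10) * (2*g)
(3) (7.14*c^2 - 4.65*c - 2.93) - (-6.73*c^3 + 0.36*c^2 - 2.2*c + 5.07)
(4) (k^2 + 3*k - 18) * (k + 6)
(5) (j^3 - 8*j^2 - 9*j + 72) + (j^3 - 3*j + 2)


(1) = 3.9432*d^3 + 2.3924*d^2 - 4.3828*d + 0.808
(2) = 4*g^5 - 14*g^4 - 16*g^3 - 2*g^2 - 20*g
(3) = 6.73*c^3 + 6.78*c^2 - 2.45*c - 8.0
(4) = k^3 + 9*k^2 - 108
(5) = 2*j^3 - 8*j^2 - 12*j + 74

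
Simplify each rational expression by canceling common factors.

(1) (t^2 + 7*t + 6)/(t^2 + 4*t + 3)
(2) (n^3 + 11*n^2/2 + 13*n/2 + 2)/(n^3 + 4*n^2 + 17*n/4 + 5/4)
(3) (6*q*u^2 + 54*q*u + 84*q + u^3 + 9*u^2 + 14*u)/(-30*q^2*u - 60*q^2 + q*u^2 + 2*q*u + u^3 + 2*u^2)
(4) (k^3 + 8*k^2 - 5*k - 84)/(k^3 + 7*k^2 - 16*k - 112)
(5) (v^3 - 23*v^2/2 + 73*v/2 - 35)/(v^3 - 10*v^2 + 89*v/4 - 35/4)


(1) = (t + 6)/(t + 3)
(2) = (2*n + 8)/(2*n + 5)
(3) = (-u - 7)/(5*q - u)
(4) = (k - 3)/(k - 4)
(5) = (2*v - 4)/(2*v - 1)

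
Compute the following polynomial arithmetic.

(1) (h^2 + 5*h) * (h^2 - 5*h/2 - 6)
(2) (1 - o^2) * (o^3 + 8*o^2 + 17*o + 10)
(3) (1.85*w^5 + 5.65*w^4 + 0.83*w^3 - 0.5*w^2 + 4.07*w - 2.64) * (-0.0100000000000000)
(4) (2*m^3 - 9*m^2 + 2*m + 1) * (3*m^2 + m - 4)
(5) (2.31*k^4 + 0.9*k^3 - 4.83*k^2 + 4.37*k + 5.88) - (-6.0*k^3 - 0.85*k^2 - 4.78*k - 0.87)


(1) = h^4 + 5*h^3/2 - 37*h^2/2 - 30*h
(2) = -o^5 - 8*o^4 - 16*o^3 - 2*o^2 + 17*o + 10
(3) = -0.0185*w^5 - 0.0565*w^4 - 0.0083*w^3 + 0.005*w^2 - 0.0407*w + 0.0264
(4) = 6*m^5 - 25*m^4 - 11*m^3 + 41*m^2 - 7*m - 4
(5) = 2.31*k^4 + 6.9*k^3 - 3.98*k^2 + 9.15*k + 6.75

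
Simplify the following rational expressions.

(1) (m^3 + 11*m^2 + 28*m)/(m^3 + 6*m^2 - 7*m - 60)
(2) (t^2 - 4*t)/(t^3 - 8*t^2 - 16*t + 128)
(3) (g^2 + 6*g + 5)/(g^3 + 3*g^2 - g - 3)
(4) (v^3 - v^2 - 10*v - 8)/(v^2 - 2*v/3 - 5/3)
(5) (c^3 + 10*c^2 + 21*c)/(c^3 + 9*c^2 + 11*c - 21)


(1) = (m^2 + 7*m)/(m^2 + 2*m - 15)
(2) = t/(t^2 - 4*t - 32)
(3) = (g + 5)/(g^2 + 2*g - 3)
(4) = (3*v^2 - 6*v - 24)/(3*v - 5)
(5) = c/(c - 1)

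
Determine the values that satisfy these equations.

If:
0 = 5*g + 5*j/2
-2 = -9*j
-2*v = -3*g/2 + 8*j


Then:
g = -1/9
j = 2/9
v = -35/36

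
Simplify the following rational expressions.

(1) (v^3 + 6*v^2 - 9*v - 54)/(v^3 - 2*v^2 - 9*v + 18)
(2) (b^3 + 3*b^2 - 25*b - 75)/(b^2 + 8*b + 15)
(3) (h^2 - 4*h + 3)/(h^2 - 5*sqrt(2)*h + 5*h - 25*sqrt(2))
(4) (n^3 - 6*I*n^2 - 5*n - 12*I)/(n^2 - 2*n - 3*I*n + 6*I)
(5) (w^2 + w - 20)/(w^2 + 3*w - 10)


(1) = (v + 6)/(v - 2)
(2) = b - 5
(3) = (h^2 - 4*h + 3)/(h^2 + h*(5 - 5*sqrt(2)) - 25*sqrt(2))
(4) = (n^2 - 3*I*n + 4)/(n - 2)
(5) = (w - 4)/(w - 2)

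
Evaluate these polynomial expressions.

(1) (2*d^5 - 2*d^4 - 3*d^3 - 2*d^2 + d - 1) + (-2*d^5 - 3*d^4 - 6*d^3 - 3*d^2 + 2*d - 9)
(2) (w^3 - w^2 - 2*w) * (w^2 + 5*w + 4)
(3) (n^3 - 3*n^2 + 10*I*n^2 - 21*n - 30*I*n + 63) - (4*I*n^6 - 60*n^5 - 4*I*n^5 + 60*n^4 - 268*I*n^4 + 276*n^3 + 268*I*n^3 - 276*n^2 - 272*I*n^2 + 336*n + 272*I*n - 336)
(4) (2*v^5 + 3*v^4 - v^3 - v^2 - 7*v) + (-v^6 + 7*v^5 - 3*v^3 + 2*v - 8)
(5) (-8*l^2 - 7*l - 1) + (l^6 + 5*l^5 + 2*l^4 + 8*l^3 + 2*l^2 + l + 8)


(1) = -5*d^4 - 9*d^3 - 5*d^2 + 3*d - 10
(2) = w^5 + 4*w^4 - 3*w^3 - 14*w^2 - 8*w
(3) = -4*I*n^6 + 60*n^5 + 4*I*n^5 - 60*n^4 + 268*I*n^4 - 275*n^3 - 268*I*n^3 + 273*n^2 + 282*I*n^2 - 357*n - 302*I*n + 399
(4) = -v^6 + 9*v^5 + 3*v^4 - 4*v^3 - v^2 - 5*v - 8
(5) = l^6 + 5*l^5 + 2*l^4 + 8*l^3 - 6*l^2 - 6*l + 7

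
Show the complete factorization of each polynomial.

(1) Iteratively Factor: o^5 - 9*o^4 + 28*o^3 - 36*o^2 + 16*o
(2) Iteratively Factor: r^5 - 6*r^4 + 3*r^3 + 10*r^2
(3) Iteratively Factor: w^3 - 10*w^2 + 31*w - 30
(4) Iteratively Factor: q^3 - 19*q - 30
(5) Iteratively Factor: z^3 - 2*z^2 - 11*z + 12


(1) = (o - 1)*(o^4 - 8*o^3 + 20*o^2 - 16*o) = (o - 4)*(o - 1)*(o^3 - 4*o^2 + 4*o) = (o - 4)*(o - 2)*(o - 1)*(o^2 - 2*o) = o*(o - 4)*(o - 2)*(o - 1)*(o - 2)
(2) = (r - 5)*(r^4 - r^3 - 2*r^2) = r*(r - 5)*(r^3 - r^2 - 2*r) = r*(r - 5)*(r - 2)*(r^2 + r) = r^2*(r - 5)*(r - 2)*(r + 1)
(3) = (w - 2)*(w^2 - 8*w + 15) = (w - 5)*(w - 2)*(w - 3)
(4) = (q + 3)*(q^2 - 3*q - 10) = (q - 5)*(q + 3)*(q + 2)
(5) = (z + 3)*(z^2 - 5*z + 4) = (z - 1)*(z + 3)*(z - 4)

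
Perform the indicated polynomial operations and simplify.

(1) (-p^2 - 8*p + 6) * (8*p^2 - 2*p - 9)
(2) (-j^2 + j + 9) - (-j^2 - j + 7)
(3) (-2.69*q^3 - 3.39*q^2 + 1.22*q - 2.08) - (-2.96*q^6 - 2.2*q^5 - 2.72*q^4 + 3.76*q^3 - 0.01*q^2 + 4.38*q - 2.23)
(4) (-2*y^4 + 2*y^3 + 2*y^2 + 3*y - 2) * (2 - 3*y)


(1) = -8*p^4 - 62*p^3 + 73*p^2 + 60*p - 54
(2) = 2*j + 2
(3) = 2.96*q^6 + 2.2*q^5 + 2.72*q^4 - 6.45*q^3 - 3.38*q^2 - 3.16*q + 0.15
(4) = 6*y^5 - 10*y^4 - 2*y^3 - 5*y^2 + 12*y - 4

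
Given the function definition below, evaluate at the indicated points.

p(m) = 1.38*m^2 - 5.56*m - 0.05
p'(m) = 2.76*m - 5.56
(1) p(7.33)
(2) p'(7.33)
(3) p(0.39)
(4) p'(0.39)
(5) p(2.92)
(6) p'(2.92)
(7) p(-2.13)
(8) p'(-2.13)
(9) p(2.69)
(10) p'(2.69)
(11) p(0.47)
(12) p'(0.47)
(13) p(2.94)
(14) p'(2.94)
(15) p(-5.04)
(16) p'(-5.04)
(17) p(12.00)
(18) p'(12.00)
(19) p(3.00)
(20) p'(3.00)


(1) = 33.34
(2) = 14.67
(3) = -2.01
(4) = -4.48
(5) = -4.52
(6) = 2.50
(7) = 18.05
(8) = -11.44
(9) = -5.02
(10) = 1.86
(11) = -2.36
(12) = -4.26
(13) = -4.47
(14) = 2.55
(15) = 63.03
(16) = -19.47
(17) = 131.95
(18) = 27.56
(19) = -4.31
(20) = 2.72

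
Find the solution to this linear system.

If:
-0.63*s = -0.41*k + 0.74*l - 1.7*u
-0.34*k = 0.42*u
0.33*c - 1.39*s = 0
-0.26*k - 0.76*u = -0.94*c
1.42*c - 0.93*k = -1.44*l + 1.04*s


Then:
c = 0.00
k = 0.00
l = 0.00
s = 0.00
u = 0.00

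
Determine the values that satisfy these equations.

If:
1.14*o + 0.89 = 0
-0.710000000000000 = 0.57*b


Then:
b = -1.25
o = -0.78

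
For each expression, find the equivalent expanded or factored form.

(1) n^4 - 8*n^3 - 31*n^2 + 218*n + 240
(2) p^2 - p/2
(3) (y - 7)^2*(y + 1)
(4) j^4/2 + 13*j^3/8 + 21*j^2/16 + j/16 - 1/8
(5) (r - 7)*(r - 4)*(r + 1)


(1) = (n - 8)*(n - 6)*(n + 1)*(n + 5)
(2) = p*(p - 1/2)
(3) = y^3 - 13*y^2 + 35*y + 49
(4) = (j/2 + 1)*(j - 1/4)*(j + 1/2)*(j + 1)
(5) = r^3 - 10*r^2 + 17*r + 28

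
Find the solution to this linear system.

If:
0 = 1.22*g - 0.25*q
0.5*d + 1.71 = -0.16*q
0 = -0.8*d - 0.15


Then:
d = -0.19
g = -2.07
q = -10.10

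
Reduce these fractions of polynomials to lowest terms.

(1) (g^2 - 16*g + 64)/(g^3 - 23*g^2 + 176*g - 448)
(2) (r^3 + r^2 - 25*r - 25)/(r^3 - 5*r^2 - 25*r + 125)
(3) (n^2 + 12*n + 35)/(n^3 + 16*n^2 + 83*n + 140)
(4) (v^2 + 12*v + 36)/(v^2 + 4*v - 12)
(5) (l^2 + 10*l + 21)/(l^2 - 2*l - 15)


(1) = 1/(g - 7)
(2) = (r + 1)/(r - 5)
(3) = 1/(n + 4)
(4) = (v + 6)/(v - 2)
(5) = (l + 7)/(l - 5)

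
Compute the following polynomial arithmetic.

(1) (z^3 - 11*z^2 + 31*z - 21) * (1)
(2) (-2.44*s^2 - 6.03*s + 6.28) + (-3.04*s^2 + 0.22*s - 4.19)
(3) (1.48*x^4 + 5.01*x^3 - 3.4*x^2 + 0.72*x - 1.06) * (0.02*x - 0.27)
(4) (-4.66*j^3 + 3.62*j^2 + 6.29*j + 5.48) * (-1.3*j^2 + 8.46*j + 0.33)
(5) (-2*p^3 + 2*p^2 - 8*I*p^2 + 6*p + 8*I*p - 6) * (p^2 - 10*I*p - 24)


(1) = z^3 - 11*z^2 + 31*z - 21
(2) = -5.48*s^2 - 5.81*s + 2.09
(3) = 0.0296*x^5 - 0.2994*x^4 - 1.4207*x^3 + 0.9324*x^2 - 0.2156*x + 0.2862
(4) = 6.058*j^5 - 44.1296*j^4 + 20.9104*j^3 + 47.284*j^2 + 48.4365*j + 1.8084
(5) = -2*p^5 + 2*p^4 + 12*I*p^4 - 26*p^3 - 12*I*p^3 + 26*p^2 + 132*I*p^2 - 144*p - 132*I*p + 144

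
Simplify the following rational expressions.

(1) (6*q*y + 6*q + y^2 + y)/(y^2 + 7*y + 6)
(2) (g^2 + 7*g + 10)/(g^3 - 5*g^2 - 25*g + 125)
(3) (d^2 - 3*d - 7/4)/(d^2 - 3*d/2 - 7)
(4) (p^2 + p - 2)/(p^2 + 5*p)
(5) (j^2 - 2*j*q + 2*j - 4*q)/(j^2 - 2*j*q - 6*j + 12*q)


(1) = (6*q + y)/(y + 6)
(2) = (g + 2)/(g^2 - 10*g + 25)
(3) = (2*d + 1)/(2*d + 4)
(4) = (p^2 + p - 2)/(p^2 + 5*p)
(5) = (j + 2)/(j - 6)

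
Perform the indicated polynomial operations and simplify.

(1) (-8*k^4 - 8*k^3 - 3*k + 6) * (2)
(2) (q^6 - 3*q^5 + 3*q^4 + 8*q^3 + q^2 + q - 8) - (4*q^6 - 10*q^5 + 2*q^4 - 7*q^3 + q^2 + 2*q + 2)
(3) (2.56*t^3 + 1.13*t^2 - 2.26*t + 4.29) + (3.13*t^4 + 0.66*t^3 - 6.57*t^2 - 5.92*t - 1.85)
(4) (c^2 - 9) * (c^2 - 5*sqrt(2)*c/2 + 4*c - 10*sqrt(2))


(1) = -16*k^4 - 16*k^3 - 6*k + 12
(2) = -3*q^6 + 7*q^5 + q^4 + 15*q^3 - q - 10
(3) = 3.13*t^4 + 3.22*t^3 - 5.44*t^2 - 8.18*t + 2.44
(4) = c^4 - 5*sqrt(2)*c^3/2 + 4*c^3 - 10*sqrt(2)*c^2 - 9*c^2 - 36*c + 45*sqrt(2)*c/2 + 90*sqrt(2)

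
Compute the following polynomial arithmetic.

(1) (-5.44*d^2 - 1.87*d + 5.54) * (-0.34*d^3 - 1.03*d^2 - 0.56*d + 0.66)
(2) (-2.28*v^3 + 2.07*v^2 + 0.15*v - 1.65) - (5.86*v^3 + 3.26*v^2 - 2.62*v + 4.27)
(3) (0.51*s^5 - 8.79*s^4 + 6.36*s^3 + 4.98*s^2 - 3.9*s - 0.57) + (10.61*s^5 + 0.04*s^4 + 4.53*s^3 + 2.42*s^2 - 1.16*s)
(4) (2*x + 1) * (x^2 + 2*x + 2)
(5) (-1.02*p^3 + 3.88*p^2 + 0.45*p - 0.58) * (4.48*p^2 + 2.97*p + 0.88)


(1) = 1.8496*d^5 + 6.239*d^4 + 3.0889*d^3 - 8.2494*d^2 - 4.3366*d + 3.6564
(2) = -8.14*v^3 - 1.19*v^2 + 2.77*v - 5.92
(3) = 11.12*s^5 - 8.75*s^4 + 10.89*s^3 + 7.4*s^2 - 5.06*s - 0.57
(4) = 2*x^3 + 5*x^2 + 6*x + 2
(5) = -4.5696*p^5 + 14.353*p^4 + 12.642*p^3 + 2.1525*p^2 - 1.3266*p - 0.5104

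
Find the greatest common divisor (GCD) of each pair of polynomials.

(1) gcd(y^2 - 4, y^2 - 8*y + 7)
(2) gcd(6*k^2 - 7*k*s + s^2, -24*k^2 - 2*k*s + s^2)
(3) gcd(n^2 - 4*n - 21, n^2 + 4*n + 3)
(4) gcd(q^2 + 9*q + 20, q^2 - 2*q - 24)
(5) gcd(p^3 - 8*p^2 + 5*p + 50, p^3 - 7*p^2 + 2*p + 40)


(1) = 1
(2) = gcd((-6*k + s)*(-k + s), (-6*k + s)*(4*k + s)) = -6*k + s
(3) = gcd((n - 7)*(n + 3), (n + 1)*(n + 3)) = n + 3
(4) = gcd((q + 4)*(q + 5), (q - 6)*(q + 4)) = q + 4
(5) = p^2 - 3*p - 10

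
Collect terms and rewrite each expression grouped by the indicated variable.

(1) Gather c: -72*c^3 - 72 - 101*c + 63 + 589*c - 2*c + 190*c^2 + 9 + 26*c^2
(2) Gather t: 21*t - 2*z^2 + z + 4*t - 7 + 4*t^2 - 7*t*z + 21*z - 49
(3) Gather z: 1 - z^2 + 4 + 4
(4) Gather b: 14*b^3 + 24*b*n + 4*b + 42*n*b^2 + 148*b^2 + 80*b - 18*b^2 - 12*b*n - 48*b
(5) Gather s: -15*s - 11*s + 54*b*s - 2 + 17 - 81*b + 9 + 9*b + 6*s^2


(1) = -72*c^3 + 216*c^2 + 486*c
(2) = 4*t^2 + t*(25 - 7*z) - 2*z^2 + 22*z - 56
(3) = 9 - z^2
(4) = 14*b^3 + b^2*(42*n + 130) + b*(12*n + 36)
(5) = -72*b + 6*s^2 + s*(54*b - 26) + 24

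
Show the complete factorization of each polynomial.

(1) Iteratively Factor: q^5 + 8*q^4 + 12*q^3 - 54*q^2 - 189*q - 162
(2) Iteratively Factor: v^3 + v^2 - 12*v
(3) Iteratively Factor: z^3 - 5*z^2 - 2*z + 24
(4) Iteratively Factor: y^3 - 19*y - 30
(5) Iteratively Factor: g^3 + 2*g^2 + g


(1) = (q + 3)*(q^4 + 5*q^3 - 3*q^2 - 45*q - 54) = (q + 2)*(q + 3)*(q^3 + 3*q^2 - 9*q - 27) = (q + 2)*(q + 3)^2*(q^2 - 9) = (q - 3)*(q + 2)*(q + 3)^2*(q + 3)
(2) = (v)*(v^2 + v - 12) = v*(v - 3)*(v + 4)
(3) = (z - 3)*(z^2 - 2*z - 8) = (z - 3)*(z + 2)*(z - 4)
(4) = (y + 3)*(y^2 - 3*y - 10) = (y + 2)*(y + 3)*(y - 5)
(5) = (g + 1)*(g^2 + g) = (g + 1)^2*(g)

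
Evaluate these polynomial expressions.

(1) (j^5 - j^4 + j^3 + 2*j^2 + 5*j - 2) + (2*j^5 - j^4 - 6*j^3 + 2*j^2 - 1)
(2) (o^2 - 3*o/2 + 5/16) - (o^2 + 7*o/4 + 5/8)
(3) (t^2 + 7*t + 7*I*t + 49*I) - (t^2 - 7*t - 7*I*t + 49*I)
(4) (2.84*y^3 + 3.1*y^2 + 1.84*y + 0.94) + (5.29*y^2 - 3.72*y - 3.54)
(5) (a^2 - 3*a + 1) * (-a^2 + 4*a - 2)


(1) = 3*j^5 - 2*j^4 - 5*j^3 + 4*j^2 + 5*j - 3
(2) = -13*o/4 - 5/16
(3) = 14*t + 14*I*t
(4) = 2.84*y^3 + 8.39*y^2 - 1.88*y - 2.6
(5) = -a^4 + 7*a^3 - 15*a^2 + 10*a - 2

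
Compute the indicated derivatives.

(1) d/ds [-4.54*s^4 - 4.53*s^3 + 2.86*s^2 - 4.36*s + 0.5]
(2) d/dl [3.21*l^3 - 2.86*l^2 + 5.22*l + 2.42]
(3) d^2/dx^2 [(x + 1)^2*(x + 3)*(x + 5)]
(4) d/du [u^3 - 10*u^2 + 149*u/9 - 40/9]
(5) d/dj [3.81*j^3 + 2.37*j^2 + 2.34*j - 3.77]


(1) = -18.16*s^3 - 13.59*s^2 + 5.72*s - 4.36
(2) = 9.63*l^2 - 5.72*l + 5.22
(3) = 12*x^2 + 60*x + 64
(4) = 3*u^2 - 20*u + 149/9
(5) = 11.43*j^2 + 4.74*j + 2.34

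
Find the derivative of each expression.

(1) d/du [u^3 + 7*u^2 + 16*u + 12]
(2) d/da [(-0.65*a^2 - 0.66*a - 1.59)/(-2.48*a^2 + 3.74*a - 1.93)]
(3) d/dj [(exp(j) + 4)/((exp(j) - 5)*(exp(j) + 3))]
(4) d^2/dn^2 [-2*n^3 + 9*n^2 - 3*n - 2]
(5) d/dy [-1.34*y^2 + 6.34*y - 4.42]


(1) = 3*u^2 + 14*u + 16
(2) = (-4.0678*a^2 - 5.3774*a + 7.2204)/(6.1504*a^4 - 18.5504*a^3 + 23.5604*a^2 - 14.4364*a + 3.7249)
(3) = (-exp(2*j) - 8*exp(j) - 7)*exp(j)/(exp(4*j) - 4*exp(3*j) - 26*exp(2*j) + 60*exp(j) + 225)
(4) = 18 - 12*n
(5) = 6.34 - 2.68*y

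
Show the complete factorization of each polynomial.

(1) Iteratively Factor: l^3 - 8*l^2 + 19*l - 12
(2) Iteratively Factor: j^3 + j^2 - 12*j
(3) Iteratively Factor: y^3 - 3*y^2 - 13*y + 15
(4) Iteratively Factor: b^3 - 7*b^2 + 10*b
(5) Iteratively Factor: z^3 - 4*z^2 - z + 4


(1) = (l - 4)*(l^2 - 4*l + 3) = (l - 4)*(l - 1)*(l - 3)
(2) = (j - 3)*(j^2 + 4*j) = (j - 3)*(j + 4)*(j)
(3) = (y - 5)*(y^2 + 2*y - 3) = (y - 5)*(y - 1)*(y + 3)
(4) = (b)*(b^2 - 7*b + 10) = b*(b - 5)*(b - 2)
(5) = (z - 4)*(z^2 - 1) = (z - 4)*(z + 1)*(z - 1)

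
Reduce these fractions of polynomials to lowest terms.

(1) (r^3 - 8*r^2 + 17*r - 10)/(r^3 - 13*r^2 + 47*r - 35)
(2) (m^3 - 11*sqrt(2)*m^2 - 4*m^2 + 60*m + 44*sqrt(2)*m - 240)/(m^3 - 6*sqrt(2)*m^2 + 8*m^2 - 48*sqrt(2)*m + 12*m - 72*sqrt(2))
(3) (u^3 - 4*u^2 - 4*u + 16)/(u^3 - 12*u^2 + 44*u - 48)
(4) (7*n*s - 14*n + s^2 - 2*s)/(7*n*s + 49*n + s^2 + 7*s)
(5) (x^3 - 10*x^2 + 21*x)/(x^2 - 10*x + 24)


(1) = (r - 2)/(r - 7)
(2) = (m^2 + m*(-5*sqrt(2) - 4) + 20*sqrt(2))/(m^2 + 8*m + 12)
(3) = (u + 2)/(u - 6)
(4) = (s - 2)/(s + 7)
(5) = (x^3 - 10*x^2 + 21*x)/(x^2 - 10*x + 24)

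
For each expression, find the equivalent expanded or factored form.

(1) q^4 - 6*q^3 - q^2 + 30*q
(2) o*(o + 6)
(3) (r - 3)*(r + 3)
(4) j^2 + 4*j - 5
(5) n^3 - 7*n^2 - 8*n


(1) = q*(q - 5)*(q - 3)*(q + 2)
(2) = o^2 + 6*o
(3) = r^2 - 9
(4) = (j - 1)*(j + 5)
(5) = n*(n - 8)*(n + 1)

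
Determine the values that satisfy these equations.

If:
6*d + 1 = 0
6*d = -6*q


Then:
d = -1/6
q = 1/6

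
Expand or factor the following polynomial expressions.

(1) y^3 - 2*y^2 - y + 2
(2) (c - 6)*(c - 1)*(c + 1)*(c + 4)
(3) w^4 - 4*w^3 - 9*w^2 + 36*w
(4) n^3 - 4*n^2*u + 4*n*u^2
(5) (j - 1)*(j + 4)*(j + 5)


(1) = (y - 2)*(y - 1)*(y + 1)
(2) = c^4 - 2*c^3 - 25*c^2 + 2*c + 24
(3) = w*(w - 4)*(w - 3)*(w + 3)
(4) = n*(n - 2*u)^2
(5) = j^3 + 8*j^2 + 11*j - 20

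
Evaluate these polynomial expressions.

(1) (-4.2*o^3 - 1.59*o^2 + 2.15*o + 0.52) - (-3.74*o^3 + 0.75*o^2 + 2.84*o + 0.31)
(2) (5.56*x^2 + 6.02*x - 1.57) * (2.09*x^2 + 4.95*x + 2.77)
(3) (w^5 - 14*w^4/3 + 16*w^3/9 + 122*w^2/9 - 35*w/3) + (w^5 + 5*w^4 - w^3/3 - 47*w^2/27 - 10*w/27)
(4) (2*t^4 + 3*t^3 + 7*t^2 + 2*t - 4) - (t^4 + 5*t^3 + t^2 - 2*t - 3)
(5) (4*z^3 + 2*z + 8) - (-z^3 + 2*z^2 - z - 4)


(1) = -0.46*o^3 - 2.34*o^2 - 0.69*o + 0.21
(2) = 11.6204*x^4 + 40.1038*x^3 + 41.9189*x^2 + 8.9039*x - 4.3489
(3) = 2*w^5 + w^4/3 + 13*w^3/9 + 319*w^2/27 - 325*w/27
(4) = t^4 - 2*t^3 + 6*t^2 + 4*t - 1
(5) = 5*z^3 - 2*z^2 + 3*z + 12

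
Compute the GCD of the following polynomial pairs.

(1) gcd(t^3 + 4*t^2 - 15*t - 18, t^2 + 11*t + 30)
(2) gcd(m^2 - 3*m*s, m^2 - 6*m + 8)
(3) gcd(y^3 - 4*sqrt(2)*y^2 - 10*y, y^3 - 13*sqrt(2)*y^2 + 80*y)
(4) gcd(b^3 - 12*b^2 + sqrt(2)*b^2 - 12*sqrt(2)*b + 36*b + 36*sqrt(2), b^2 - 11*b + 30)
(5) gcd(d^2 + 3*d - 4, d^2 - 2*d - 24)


(1) = gcd((t - 3)*(t + 1)*(t + 6), (t + 5)*(t + 6)) = t + 6
(2) = 1
(3) = y^2 - 5*sqrt(2)*y
(4) = gcd((b - 6)^2*(b + sqrt(2)), (b - 6)*(b - 5)) = b - 6
(5) = gcd((d - 1)*(d + 4), (d - 6)*(d + 4)) = d + 4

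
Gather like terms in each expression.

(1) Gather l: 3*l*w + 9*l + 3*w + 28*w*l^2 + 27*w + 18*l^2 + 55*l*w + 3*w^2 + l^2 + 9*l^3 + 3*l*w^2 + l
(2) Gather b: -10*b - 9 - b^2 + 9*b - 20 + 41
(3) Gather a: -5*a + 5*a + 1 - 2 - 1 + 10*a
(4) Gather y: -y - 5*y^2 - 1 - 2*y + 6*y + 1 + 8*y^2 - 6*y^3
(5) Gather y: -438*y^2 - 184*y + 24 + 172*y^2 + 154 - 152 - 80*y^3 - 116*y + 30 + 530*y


(1) = 9*l^3 + l^2*(28*w + 19) + l*(3*w^2 + 58*w + 10) + 3*w^2 + 30*w
(2) = -b^2 - b + 12
(3) = 10*a - 2
(4) = -6*y^3 + 3*y^2 + 3*y
(5) = -80*y^3 - 266*y^2 + 230*y + 56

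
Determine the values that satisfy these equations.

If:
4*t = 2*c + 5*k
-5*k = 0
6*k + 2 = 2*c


Then:
c = 1
k = 0
t = 1/2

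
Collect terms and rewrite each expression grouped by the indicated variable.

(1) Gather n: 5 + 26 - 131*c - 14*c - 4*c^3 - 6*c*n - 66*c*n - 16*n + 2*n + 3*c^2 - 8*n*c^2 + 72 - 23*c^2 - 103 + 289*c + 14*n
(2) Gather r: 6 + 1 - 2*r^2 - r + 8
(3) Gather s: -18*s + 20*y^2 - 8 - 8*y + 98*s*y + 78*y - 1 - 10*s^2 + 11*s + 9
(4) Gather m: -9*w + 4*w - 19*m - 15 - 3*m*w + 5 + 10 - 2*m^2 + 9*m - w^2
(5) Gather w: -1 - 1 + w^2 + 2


(1) = -4*c^3 - 20*c^2 + 144*c + n*(-8*c^2 - 72*c)
(2) = -2*r^2 - r + 15
(3) = -10*s^2 + s*(98*y - 7) + 20*y^2 + 70*y
(4) = -2*m^2 + m*(-3*w - 10) - w^2 - 5*w
(5) = w^2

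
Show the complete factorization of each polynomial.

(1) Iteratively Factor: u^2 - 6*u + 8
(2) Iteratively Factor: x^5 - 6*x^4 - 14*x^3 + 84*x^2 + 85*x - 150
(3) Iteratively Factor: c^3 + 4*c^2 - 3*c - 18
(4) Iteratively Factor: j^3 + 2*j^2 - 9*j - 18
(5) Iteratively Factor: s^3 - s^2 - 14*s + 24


(1) = (u - 2)*(u - 4)
(2) = (x + 3)*(x^4 - 9*x^3 + 13*x^2 + 45*x - 50) = (x - 1)*(x + 3)*(x^3 - 8*x^2 + 5*x + 50) = (x - 1)*(x + 2)*(x + 3)*(x^2 - 10*x + 25) = (x - 5)*(x - 1)*(x + 2)*(x + 3)*(x - 5)
(3) = (c - 2)*(c^2 + 6*c + 9) = (c - 2)*(c + 3)*(c + 3)
(4) = (j - 3)*(j^2 + 5*j + 6) = (j - 3)*(j + 2)*(j + 3)
(5) = (s - 2)*(s^2 + s - 12) = (s - 3)*(s - 2)*(s + 4)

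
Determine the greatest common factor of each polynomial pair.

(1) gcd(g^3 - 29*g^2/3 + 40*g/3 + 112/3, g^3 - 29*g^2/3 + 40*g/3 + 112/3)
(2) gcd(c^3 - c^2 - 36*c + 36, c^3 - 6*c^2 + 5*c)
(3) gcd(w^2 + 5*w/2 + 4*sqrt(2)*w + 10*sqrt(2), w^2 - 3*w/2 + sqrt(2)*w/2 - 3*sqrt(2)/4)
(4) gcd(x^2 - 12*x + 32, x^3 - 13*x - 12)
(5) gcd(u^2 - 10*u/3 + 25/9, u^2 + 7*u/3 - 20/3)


(1) = g^3 - 29*g^2/3 + 40*g/3 + 112/3
(2) = c - 1
(3) = 1
(4) = gcd((x - 8)*(x - 4), (x - 4)*(x + 1)*(x + 3)) = x - 4
(5) = gcd((u - 5/3)^2, (u - 5/3)*(u + 4)) = u - 5/3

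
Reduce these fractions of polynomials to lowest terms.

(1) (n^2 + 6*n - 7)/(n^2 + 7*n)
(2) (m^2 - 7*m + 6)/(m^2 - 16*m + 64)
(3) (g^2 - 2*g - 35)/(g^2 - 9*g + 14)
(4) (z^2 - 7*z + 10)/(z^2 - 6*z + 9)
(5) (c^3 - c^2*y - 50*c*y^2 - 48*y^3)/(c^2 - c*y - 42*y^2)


(1) = (n - 1)/n
(2) = (m^2 - 7*m + 6)/(m^2 - 16*m + 64)
(3) = (g + 5)/(g - 2)
(4) = (z^2 - 7*z + 10)/(z^2 - 6*z + 9)
(5) = (-c^2 + 7*c*y + 8*y^2)/(-c + 7*y)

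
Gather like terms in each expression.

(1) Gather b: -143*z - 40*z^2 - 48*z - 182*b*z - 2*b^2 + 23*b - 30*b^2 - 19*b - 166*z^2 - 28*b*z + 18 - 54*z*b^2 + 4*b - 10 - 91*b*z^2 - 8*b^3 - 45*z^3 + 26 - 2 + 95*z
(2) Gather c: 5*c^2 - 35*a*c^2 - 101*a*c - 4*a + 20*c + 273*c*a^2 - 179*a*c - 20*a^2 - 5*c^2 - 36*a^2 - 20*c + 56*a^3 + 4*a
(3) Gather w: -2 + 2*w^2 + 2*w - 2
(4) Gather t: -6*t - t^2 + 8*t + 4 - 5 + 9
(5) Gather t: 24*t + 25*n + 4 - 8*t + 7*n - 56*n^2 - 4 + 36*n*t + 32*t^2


(1) = -8*b^3 + b^2*(-54*z - 32) + b*(-91*z^2 - 210*z + 8) - 45*z^3 - 206*z^2 - 96*z + 32
(2) = 56*a^3 - 56*a^2 - 35*a*c^2 + c*(273*a^2 - 280*a)
(3) = 2*w^2 + 2*w - 4
(4) = -t^2 + 2*t + 8
(5) = -56*n^2 + 32*n + 32*t^2 + t*(36*n + 16)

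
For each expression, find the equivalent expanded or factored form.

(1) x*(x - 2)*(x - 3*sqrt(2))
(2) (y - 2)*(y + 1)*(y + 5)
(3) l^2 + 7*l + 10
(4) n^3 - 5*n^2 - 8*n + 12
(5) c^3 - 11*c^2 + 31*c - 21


(1) = x^3 - 3*sqrt(2)*x^2 - 2*x^2 + 6*sqrt(2)*x
(2) = y^3 + 4*y^2 - 7*y - 10
(3) = (l + 2)*(l + 5)
(4) = (n - 6)*(n - 1)*(n + 2)
(5) = (c - 7)*(c - 3)*(c - 1)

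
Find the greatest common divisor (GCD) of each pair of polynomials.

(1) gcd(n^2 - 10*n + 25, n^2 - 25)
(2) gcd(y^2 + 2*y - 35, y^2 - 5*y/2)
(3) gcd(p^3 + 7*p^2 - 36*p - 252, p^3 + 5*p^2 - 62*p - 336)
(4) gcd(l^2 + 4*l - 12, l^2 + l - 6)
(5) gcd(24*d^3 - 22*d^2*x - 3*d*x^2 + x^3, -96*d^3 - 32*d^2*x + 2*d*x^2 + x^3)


(1) = n - 5
(2) = 1
(3) = p^2 + 13*p + 42
(4) = gcd((l - 2)*(l + 6), (l - 2)*(l + 3)) = l - 2
(5) = gcd((-6*d + x)*(-d + x)*(4*d + x), (-6*d + x)*(4*d + x)^2) = -24*d^2 - 2*d*x + x^2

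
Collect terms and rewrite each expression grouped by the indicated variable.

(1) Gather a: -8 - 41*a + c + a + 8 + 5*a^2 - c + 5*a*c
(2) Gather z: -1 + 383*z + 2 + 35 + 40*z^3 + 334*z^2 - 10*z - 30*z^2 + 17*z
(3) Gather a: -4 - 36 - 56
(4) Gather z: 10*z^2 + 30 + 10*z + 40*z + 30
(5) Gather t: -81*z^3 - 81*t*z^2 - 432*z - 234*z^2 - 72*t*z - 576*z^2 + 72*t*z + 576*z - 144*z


(1) = 5*a^2 + a*(5*c - 40)
(2) = 40*z^3 + 304*z^2 + 390*z + 36
(3) = -96
(4) = 10*z^2 + 50*z + 60
(5) = -81*t*z^2 - 81*z^3 - 810*z^2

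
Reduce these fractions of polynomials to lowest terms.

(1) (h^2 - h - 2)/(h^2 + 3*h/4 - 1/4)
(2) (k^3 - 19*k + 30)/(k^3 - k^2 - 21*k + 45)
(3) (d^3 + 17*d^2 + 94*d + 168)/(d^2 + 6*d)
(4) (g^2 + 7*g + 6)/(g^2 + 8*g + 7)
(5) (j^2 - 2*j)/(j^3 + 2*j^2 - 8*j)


(1) = (4*h - 8)/(4*h - 1)
(2) = (k - 2)/(k - 3)
(3) = (d^2 + 11*d + 28)/d
(4) = (g + 6)/(g + 7)
(5) = 1/(j + 4)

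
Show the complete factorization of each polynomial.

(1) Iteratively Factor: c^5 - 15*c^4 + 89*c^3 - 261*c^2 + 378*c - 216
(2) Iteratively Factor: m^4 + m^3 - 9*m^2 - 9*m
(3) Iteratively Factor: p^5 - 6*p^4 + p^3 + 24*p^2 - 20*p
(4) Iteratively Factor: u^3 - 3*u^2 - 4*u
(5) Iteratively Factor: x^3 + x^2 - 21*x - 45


(1) = (c - 3)*(c^4 - 12*c^3 + 53*c^2 - 102*c + 72) = (c - 3)^2*(c^3 - 9*c^2 + 26*c - 24) = (c - 3)^2*(c - 2)*(c^2 - 7*c + 12) = (c - 4)*(c - 3)^2*(c - 2)*(c - 3)
(2) = (m)*(m^3 + m^2 - 9*m - 9) = m*(m + 3)*(m^2 - 2*m - 3) = m*(m + 1)*(m + 3)*(m - 3)
(3) = (p + 2)*(p^4 - 8*p^3 + 17*p^2 - 10*p) = (p - 5)*(p + 2)*(p^3 - 3*p^2 + 2*p) = (p - 5)*(p - 2)*(p + 2)*(p^2 - p) = (p - 5)*(p - 2)*(p - 1)*(p + 2)*(p)
(4) = (u + 1)*(u^2 - 4*u) = (u - 4)*(u + 1)*(u)
(5) = (x + 3)*(x^2 - 2*x - 15) = (x + 3)^2*(x - 5)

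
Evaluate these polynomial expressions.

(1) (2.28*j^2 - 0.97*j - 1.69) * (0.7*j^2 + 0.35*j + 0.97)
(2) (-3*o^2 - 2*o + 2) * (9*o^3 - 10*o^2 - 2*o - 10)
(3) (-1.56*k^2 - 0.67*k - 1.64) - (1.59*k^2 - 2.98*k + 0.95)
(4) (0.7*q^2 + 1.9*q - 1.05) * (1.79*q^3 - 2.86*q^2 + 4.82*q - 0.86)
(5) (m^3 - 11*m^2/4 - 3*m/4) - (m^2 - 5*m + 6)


(1) = 1.596*j^4 + 0.119*j^3 + 0.6891*j^2 - 1.5324*j - 1.6393
(2) = -27*o^5 + 12*o^4 + 44*o^3 + 14*o^2 + 16*o - 20
(3) = -3.15*k^2 + 2.31*k - 2.59
(4) = 1.253*q^5 + 1.399*q^4 - 3.9395*q^3 + 11.559*q^2 - 6.695*q + 0.903
(5) = m^3 - 15*m^2/4 + 17*m/4 - 6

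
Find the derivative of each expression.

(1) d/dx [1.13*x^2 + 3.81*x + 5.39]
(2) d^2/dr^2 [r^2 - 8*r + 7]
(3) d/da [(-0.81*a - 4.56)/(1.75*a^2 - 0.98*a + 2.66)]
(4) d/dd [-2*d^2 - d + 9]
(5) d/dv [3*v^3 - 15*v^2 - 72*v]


(1) = 2.26*x + 3.81
(2) = 2
(3) = (1.4175*a^2 + 15.96*a - 6.6234)/(3.0625*a^4 - 3.43*a^3 + 10.2704*a^2 - 5.2136*a + 7.0756)
(4) = -4*d - 1
(5) = 9*v^2 - 30*v - 72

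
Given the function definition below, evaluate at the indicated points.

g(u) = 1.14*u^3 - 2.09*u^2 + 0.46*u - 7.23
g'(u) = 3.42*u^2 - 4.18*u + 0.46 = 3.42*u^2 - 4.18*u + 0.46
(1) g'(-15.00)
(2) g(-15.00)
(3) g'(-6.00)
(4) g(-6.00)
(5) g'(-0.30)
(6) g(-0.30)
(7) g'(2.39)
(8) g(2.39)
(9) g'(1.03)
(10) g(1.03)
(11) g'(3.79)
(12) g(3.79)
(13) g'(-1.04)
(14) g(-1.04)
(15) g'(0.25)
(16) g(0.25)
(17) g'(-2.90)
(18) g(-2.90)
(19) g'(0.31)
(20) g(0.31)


(1) = 832.66
(2) = -4331.88
(3) = 148.66
(4) = -331.47
(5) = 2.02
(6) = -7.59
(7) = 10.01
(8) = -2.51
(9) = -0.22
(10) = -7.73
(11) = 33.74
(12) = 26.55
(13) = 8.51
(14) = -11.25
(15) = -0.37
(16) = -7.23
(17) = 41.34
(18) = -53.94
(19) = -0.51
(20) = -7.25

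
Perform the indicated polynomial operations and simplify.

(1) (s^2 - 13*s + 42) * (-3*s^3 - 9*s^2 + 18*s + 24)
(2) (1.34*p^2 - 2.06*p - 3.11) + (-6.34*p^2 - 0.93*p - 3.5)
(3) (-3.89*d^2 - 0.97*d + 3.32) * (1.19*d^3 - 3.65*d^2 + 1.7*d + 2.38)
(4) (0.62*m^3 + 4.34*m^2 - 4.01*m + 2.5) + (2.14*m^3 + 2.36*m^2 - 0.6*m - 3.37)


(1) = -3*s^5 + 30*s^4 + 9*s^3 - 588*s^2 + 444*s + 1008
(2) = -5.0*p^2 - 2.99*p - 6.61
(3) = -4.6291*d^5 + 13.0442*d^4 + 0.8783*d^3 - 23.0252*d^2 + 3.3354*d + 7.9016
(4) = 2.76*m^3 + 6.7*m^2 - 4.61*m - 0.87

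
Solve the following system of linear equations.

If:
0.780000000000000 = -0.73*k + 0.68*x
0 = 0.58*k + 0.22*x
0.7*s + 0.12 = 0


Then:
k = -0.31
s = -0.17
x = 0.82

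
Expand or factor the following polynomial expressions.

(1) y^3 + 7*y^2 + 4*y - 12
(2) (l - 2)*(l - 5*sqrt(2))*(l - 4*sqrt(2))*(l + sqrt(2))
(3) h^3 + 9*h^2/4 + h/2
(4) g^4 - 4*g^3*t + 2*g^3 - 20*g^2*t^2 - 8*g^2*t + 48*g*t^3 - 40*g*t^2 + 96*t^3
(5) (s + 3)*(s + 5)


(1) = (y - 1)*(y + 2)*(y + 6)
(2) = l^4 - 8*sqrt(2)*l^3 - 2*l^3 + 22*l^2 + 16*sqrt(2)*l^2 - 44*l + 40*sqrt(2)*l - 80*sqrt(2)
(3) = h*(h + 1/4)*(h + 2)
(4) = (g + 2)*(g - 6*t)*(g - 2*t)*(g + 4*t)
(5) = s^2 + 8*s + 15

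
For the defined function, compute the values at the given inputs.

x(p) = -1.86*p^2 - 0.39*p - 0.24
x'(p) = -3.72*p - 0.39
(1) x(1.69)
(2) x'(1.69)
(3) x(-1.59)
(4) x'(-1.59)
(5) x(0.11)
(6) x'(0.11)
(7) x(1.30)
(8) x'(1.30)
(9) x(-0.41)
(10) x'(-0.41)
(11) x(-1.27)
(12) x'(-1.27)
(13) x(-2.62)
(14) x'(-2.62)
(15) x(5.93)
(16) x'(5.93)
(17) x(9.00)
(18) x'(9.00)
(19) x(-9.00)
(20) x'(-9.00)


(1) = -6.21
(2) = -6.68
(3) = -4.32
(4) = 5.52
(5) = -0.31
(6) = -0.80
(7) = -3.89
(8) = -5.23
(9) = -0.39
(10) = 1.14
(11) = -2.74
(12) = 4.33
(13) = -11.99
(14) = 9.36
(15) = -67.96
(16) = -22.45
(17) = -154.41
(18) = -33.87
(19) = -147.39
(20) = 33.09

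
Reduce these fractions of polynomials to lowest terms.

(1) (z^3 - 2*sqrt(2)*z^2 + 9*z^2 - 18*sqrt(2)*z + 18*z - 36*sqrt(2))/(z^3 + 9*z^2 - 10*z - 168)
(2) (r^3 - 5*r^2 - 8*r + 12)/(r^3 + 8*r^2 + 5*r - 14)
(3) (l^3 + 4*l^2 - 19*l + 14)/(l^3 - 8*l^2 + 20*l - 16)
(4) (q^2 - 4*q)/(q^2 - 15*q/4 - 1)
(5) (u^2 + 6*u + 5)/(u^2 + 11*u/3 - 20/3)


(1) = (z^2 + z*(3 - 2*sqrt(2)) - 6*sqrt(2))/(z^2 + 3*z - 28)
(2) = (r - 6)/(r + 7)
(3) = (l^2 + 6*l - 7)/(l^2 - 6*l + 8)
(4) = 4*q/(4*q + 1)
(5) = (3*u + 3)/(3*u - 4)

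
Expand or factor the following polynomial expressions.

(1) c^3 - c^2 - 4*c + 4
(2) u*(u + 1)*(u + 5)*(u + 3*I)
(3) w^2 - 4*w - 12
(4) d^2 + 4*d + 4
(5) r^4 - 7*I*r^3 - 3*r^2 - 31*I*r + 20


(1) = (c - 2)*(c - 1)*(c + 2)
(2) = u^4 + 6*u^3 + 3*I*u^3 + 5*u^2 + 18*I*u^2 + 15*I*u
(3) = (w - 6)*(w + 2)
(4) = (d + 2)^2
(5) = (r - 5*I)*(r - 4*I)*(r + I)^2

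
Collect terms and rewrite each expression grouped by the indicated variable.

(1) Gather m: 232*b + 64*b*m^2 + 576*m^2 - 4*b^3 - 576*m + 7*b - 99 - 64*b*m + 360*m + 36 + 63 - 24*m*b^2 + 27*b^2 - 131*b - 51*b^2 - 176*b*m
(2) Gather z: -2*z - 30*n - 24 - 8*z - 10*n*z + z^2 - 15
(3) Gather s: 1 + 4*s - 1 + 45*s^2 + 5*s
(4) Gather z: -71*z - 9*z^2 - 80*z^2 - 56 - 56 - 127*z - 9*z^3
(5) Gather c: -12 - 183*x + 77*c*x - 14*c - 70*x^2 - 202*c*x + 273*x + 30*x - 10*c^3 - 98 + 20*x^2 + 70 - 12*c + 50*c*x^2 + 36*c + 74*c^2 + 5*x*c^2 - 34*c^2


(1) = -4*b^3 - 24*b^2 + 108*b + m^2*(64*b + 576) + m*(-24*b^2 - 240*b - 216)
(2) = -30*n + z^2 + z*(-10*n - 10) - 39
(3) = 45*s^2 + 9*s
(4) = -9*z^3 - 89*z^2 - 198*z - 112
(5) = -10*c^3 + c^2*(5*x + 40) + c*(50*x^2 - 125*x + 10) - 50*x^2 + 120*x - 40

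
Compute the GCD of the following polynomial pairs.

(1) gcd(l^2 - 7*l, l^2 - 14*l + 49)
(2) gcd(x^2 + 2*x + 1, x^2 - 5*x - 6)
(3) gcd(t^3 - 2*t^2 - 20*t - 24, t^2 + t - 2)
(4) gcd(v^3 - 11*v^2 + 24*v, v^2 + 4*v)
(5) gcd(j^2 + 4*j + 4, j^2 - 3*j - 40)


(1) = l - 7
(2) = gcd((x + 1)^2, (x - 6)*(x + 1)) = x + 1
(3) = t + 2
(4) = gcd(v*(v - 8)*(v - 3), v*(v + 4)) = v
(5) = gcd((j + 2)^2, (j - 8)*(j + 5)) = 1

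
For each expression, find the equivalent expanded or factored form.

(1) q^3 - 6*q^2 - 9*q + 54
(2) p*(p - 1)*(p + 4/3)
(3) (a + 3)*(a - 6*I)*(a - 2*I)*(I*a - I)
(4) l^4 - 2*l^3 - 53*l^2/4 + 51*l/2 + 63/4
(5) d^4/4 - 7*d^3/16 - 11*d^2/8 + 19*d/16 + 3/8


(1) = (q - 6)*(q - 3)*(q + 3)
(2) = p^3 + p^2/3 - 4*p/3
(3) = I*a^4 + 8*a^3 + 2*I*a^3 + 16*a^2 - 15*I*a^2 - 24*a - 24*I*a + 36*I
(4) = (l - 3)^2*(l + 1/2)*(l + 7/2)
(5) = (d/4 + 1/2)*(d - 3)*(d - 1)*(d + 1/4)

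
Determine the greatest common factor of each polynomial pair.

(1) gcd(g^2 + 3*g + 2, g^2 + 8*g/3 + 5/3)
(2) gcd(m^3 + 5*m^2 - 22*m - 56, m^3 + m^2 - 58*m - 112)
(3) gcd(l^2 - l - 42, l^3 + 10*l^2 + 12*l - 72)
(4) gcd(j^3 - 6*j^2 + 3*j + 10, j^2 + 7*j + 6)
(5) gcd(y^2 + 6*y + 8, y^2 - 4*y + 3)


(1) = g + 1
(2) = gcd((m - 4)*(m + 2)*(m + 7), (m - 8)*(m + 2)*(m + 7)) = m^2 + 9*m + 14
(3) = gcd((l - 7)*(l + 6), (l - 2)*(l + 6)^2) = l + 6
(4) = j + 1
(5) = gcd((y + 2)*(y + 4), (y - 3)*(y - 1)) = 1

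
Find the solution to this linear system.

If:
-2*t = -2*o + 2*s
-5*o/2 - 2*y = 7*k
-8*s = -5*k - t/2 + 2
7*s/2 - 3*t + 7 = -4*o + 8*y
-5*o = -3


Then:
k = -2091/5410
o = 3/5
s = -1156/2705
t = 2779/2705
y = 3261/5410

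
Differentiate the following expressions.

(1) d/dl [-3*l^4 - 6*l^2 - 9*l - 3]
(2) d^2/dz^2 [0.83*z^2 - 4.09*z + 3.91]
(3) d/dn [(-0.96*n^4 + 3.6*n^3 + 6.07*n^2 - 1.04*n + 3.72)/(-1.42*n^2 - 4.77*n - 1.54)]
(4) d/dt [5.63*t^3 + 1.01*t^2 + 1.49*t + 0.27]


(1) = -12*l^3 - 12*l - 9
(2) = 1.66000000000000
(3) = (2.7264*n^5 + 8.6256*n^4 - 28.4304*n^3 - 47.0627*n^2 - 8.1308*n + 19.346)/(2.0164*n^4 + 13.5468*n^3 + 27.1265*n^2 + 14.6916*n + 2.3716)
(4) = 16.89*t^2 + 2.02*t + 1.49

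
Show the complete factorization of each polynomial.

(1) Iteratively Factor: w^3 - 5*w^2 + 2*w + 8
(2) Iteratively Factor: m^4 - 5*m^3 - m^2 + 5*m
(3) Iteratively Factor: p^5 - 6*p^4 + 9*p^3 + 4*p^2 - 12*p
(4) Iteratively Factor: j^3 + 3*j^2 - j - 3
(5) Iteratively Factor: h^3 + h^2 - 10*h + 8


(1) = (w - 2)*(w^2 - 3*w - 4) = (w - 2)*(w + 1)*(w - 4)
(2) = (m + 1)*(m^3 - 6*m^2 + 5*m) = (m - 5)*(m + 1)*(m^2 - m) = (m - 5)*(m - 1)*(m + 1)*(m)
(3) = (p - 2)*(p^4 - 4*p^3 + p^2 + 6*p) = (p - 3)*(p - 2)*(p^3 - p^2 - 2*p) = p*(p - 3)*(p - 2)*(p^2 - p - 2) = p*(p - 3)*(p - 2)*(p + 1)*(p - 2)
(4) = (j - 1)*(j^2 + 4*j + 3) = (j - 1)*(j + 3)*(j + 1)
(5) = (h - 1)*(h^2 + 2*h - 8) = (h - 1)*(h + 4)*(h - 2)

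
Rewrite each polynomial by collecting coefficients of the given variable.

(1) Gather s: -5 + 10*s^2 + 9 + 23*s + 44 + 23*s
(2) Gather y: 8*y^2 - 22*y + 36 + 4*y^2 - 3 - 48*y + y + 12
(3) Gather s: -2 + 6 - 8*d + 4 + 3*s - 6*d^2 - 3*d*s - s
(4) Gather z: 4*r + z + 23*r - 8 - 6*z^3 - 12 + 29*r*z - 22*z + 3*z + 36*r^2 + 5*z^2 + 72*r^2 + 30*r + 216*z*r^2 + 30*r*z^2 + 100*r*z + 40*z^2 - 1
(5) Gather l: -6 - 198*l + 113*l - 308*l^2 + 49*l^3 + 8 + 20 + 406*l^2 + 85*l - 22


(1) = 10*s^2 + 46*s + 48
(2) = 12*y^2 - 69*y + 45
(3) = -6*d^2 - 8*d + s*(2 - 3*d) + 8
(4) = 108*r^2 + 57*r - 6*z^3 + z^2*(30*r + 45) + z*(216*r^2 + 129*r - 18) - 21
(5) = 49*l^3 + 98*l^2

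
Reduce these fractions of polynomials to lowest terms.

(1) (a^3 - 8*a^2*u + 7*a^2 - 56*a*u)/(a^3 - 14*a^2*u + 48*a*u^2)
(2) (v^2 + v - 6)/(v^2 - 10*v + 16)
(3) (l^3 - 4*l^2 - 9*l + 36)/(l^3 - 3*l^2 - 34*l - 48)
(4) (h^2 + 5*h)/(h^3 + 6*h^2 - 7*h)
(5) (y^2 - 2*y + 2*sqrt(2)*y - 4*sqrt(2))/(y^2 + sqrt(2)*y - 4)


(1) = (-a - 7)/(-a + 6*u)
(2) = (v + 3)/(v - 8)
(3) = (l^2 - 7*l + 12)/(l^2 - 6*l - 16)
(4) = (h + 5)/(h^2 + 6*h - 7)
(5) = (y - 2)/(y - sqrt(2))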